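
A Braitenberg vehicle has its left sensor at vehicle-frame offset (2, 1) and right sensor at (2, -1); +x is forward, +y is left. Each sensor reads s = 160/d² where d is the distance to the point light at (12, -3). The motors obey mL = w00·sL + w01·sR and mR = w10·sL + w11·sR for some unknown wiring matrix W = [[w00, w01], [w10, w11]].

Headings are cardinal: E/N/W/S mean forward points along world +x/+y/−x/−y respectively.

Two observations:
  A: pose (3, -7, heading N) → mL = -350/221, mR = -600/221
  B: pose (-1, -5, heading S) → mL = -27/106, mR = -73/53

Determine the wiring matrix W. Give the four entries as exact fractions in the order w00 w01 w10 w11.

obs A: pose=(3,-7,N) → sL=20/13, sR=40/17, mL=-350/221, mR=-600/221
obs B: pose=(-1,-5,S) → sL=1, sR=40/53, mL=-27/106, mR=-73/53
sensor matrix S = [[20/13, 40/17], [1, 40/53]]; det S = -13960/11713
solve [mL_A; mL_B] = S·[w00; w01] and [mR_A; mR_B] = S·[w10; w11]:
  w00 = 1/2, w01 = -1, w10 = -1, w11 = -1/2

1/2 -1 -1 -1/2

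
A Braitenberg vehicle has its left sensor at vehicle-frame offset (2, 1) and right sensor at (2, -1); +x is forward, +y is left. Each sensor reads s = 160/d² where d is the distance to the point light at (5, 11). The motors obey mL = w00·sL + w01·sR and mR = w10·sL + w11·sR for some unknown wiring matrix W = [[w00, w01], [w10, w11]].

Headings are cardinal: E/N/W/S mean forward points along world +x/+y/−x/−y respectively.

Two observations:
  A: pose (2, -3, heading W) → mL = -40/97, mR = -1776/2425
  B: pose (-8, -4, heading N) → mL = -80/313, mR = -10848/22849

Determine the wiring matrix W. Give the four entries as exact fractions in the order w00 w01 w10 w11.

0 -1/2 -1/2 -1/2

obs A: pose=(2,-3,W) → sL=16/25, sR=80/97, mL=-40/97, mR=-1776/2425
obs B: pose=(-8,-4,N) → sL=32/73, sR=160/313, mL=-80/313, mR=-10848/22849
sensor matrix S = [[16/25, 80/97], [32/73, 160/313]]; det S = -380928/11081765
solve [mL_A; mL_B] = S·[w00; w01] and [mR_A; mR_B] = S·[w10; w11]:
  w00 = 0, w01 = -1/2, w10 = -1/2, w11 = -1/2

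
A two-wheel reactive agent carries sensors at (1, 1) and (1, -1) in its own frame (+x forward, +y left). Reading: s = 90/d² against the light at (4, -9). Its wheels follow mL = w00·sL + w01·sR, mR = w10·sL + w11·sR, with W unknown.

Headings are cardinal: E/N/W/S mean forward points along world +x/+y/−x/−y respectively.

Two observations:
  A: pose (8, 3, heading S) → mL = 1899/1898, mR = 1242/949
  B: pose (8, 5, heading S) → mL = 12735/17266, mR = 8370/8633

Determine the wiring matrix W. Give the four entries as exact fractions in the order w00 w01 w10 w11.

1/2 1 1 1

obs A: pose=(8,3,S) → sL=45/73, sR=9/13, mL=1899/1898, mR=1242/949
obs B: pose=(8,5,S) → sL=45/97, sR=45/89, mL=12735/17266, mR=8370/8633
sensor matrix S = [[45/73, 9/13], [45/97, 45/89]]; det S = -77760/8192717
solve [mL_A; mL_B] = S·[w00; w01] and [mR_A; mR_B] = S·[w10; w11]:
  w00 = 1/2, w01 = 1, w10 = 1, w11 = 1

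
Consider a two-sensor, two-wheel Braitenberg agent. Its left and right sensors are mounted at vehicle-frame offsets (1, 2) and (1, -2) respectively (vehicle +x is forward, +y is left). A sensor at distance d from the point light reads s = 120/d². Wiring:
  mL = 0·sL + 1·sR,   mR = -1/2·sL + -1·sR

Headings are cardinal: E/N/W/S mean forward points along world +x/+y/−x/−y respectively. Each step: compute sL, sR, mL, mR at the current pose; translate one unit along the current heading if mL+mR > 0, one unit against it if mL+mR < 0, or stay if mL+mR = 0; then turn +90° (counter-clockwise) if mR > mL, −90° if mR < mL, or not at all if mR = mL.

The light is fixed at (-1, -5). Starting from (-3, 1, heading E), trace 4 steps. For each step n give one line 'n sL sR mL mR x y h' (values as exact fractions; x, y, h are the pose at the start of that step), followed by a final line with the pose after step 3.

n=0: pose=(-3,1,E); sL=24/13, sR=120/17; mL=120/17, mR=-1764/221; mL+mR=-12/13 → advance -1; mR−mL=-3324/221 → turn -1·90°
n=1: pose=(-4,1,S); sL=60/13, sR=12/5; mL=12/5, mR=-306/65; mL+mR=-30/13 → advance -1; mR−mL=-462/65 → turn -1·90°
n=2: pose=(-4,2,W); sL=120/41, sR=120/97; mL=120/97, mR=-10740/3977; mL+mR=-60/41 → advance -1; mR−mL=-15660/3977 → turn -1·90°
n=3: pose=(-3,2,N); sL=3/2, sR=15/8; mL=15/8, mR=-21/8; mL+mR=-3/4 → advance -1; mR−mL=-9/2 → turn -1·90°

0 24/13 120/17 120/17 -1764/221 -3 1 E
1 60/13 12/5 12/5 -306/65 -4 1 S
2 120/41 120/97 120/97 -10740/3977 -4 2 W
3 3/2 15/8 15/8 -21/8 -3 2 N
final -3 1 E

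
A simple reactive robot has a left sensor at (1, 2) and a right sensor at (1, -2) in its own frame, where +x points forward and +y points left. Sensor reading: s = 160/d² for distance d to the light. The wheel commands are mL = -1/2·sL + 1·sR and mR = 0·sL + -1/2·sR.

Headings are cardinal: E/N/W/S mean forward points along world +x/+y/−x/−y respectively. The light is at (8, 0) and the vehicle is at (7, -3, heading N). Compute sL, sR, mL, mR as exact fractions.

160/13 32 336/13 -16

left sensor world pos  = (5, -2); dL² = 13
right sensor world pos = (9, -2); dR² = 5
sL = 160/13 = 160/13
sR = 160/5 = 32
mL = -1/2·sL + 1·sR = 336/13
mR = 0·sL + -1/2·sR = -16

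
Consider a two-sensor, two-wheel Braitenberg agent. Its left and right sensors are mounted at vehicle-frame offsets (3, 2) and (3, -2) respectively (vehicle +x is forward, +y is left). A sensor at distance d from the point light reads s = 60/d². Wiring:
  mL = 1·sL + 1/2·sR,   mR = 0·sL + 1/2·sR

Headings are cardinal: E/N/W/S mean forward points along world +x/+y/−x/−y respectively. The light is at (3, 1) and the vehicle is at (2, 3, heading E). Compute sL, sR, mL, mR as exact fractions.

3 15 21/2 15/2

left sensor world pos  = (5, 5); dL² = 20
right sensor world pos = (5, 1); dR² = 4
sL = 60/20 = 3
sR = 60/4 = 15
mL = 1·sL + 1/2·sR = 21/2
mR = 0·sL + 1/2·sR = 15/2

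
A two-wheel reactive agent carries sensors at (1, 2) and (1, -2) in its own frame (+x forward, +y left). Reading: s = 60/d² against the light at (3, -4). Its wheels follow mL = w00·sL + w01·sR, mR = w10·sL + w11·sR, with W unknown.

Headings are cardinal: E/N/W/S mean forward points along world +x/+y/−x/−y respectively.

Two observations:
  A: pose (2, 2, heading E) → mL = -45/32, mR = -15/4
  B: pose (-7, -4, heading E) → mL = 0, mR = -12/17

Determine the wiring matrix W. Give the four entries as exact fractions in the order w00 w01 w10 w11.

1/2 -1/2 0 -1

obs A: pose=(2,2,E) → sL=15/16, sR=15/4, mL=-45/32, mR=-15/4
obs B: pose=(-7,-4,E) → sL=12/17, sR=12/17, mL=0, mR=-12/17
sensor matrix S = [[15/16, 15/4], [12/17, 12/17]]; det S = -135/68
solve [mL_A; mL_B] = S·[w00; w01] and [mR_A; mR_B] = S·[w10; w11]:
  w00 = 1/2, w01 = -1/2, w10 = 0, w11 = -1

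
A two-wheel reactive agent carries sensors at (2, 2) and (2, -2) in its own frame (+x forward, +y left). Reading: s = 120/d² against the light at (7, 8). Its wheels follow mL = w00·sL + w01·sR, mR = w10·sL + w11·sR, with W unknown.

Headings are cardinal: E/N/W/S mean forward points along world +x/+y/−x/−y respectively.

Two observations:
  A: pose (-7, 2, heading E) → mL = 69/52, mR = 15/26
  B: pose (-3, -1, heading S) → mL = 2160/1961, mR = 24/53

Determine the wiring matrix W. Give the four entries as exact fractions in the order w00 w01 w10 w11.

obs A: pose=(-7,2,E) → sL=3/4, sR=15/26, mL=69/52, mR=15/26
obs B: pose=(-3,-1,S) → sL=24/37, sR=24/53, mL=2160/1961, mR=24/53
sensor matrix S = [[3/4, 15/26], [24/37, 24/53]]; det S = -882/25493
solve [mL_A; mL_B] = S·[w00; w01] and [mR_A; mR_B] = S·[w10; w11]:
  w00 = 1, w01 = 1, w10 = 0, w11 = 1

1 1 0 1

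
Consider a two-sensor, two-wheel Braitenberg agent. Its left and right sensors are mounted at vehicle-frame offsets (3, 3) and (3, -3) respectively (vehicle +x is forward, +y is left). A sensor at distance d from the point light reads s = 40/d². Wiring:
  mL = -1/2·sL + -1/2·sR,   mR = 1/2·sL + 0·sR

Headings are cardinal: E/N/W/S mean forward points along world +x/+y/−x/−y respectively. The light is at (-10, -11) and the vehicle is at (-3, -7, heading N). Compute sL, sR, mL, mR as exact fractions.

8/13 40/149 -856/1937 4/13

left sensor world pos  = (-6, -4); dL² = 65
right sensor world pos = (0, -4); dR² = 149
sL = 40/65 = 8/13
sR = 40/149 = 40/149
mL = -1/2·sL + -1/2·sR = -856/1937
mR = 1/2·sL + 0·sR = 4/13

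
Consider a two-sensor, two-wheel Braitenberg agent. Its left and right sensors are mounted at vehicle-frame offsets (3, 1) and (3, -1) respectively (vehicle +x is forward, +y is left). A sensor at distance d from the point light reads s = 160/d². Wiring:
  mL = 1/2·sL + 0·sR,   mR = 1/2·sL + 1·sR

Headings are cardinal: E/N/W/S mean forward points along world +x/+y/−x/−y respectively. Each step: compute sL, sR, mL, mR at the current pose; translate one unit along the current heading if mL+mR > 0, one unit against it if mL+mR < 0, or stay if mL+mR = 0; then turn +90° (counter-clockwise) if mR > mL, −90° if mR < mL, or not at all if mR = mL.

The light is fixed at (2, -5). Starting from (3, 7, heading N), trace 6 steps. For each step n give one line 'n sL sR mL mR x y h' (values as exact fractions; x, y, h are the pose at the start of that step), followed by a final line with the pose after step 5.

n=0: pose=(3,7,N); sL=32/45, sR=160/229; mL=16/45, mR=10864/10305; mL+mR=14528/10305 → advance +1; mR−mL=160/229 → turn +1·90°
n=1: pose=(3,8,W); sL=40/37, sR=4/5; mL=20/37, mR=248/185; mL+mR=348/185 → advance +1; mR−mL=4/5 → turn +1·90°
n=2: pose=(2,8,S); sL=160/101, sR=160/101; mL=80/101, mR=240/101; mL+mR=320/101 → advance +1; mR−mL=160/101 → turn +1·90°
n=3: pose=(2,7,E); sL=80/89, sR=16/13; mL=40/89, mR=1944/1157; mL+mR=2464/1157 → advance +1; mR−mL=16/13 → turn +1·90°
n=4: pose=(3,7,N); sL=32/45, sR=160/229; mL=16/45, mR=10864/10305; mL+mR=14528/10305 → advance +1; mR−mL=160/229 → turn +1·90°
n=5: pose=(3,8,W); sL=40/37, sR=4/5; mL=20/37, mR=248/185; mL+mR=348/185 → advance +1; mR−mL=4/5 → turn +1·90°

0 32/45 160/229 16/45 10864/10305 3 7 N
1 40/37 4/5 20/37 248/185 3 8 W
2 160/101 160/101 80/101 240/101 2 8 S
3 80/89 16/13 40/89 1944/1157 2 7 E
4 32/45 160/229 16/45 10864/10305 3 7 N
5 40/37 4/5 20/37 248/185 3 8 W
final 2 8 S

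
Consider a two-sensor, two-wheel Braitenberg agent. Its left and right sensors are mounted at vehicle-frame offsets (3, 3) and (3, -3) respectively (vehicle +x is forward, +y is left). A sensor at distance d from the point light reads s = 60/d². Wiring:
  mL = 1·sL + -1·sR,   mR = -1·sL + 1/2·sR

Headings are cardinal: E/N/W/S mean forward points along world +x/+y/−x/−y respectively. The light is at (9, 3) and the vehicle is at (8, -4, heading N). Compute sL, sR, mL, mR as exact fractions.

15/8 3 -9/8 -3/8

left sensor world pos  = (5, -1); dL² = 32
right sensor world pos = (11, -1); dR² = 20
sL = 60/32 = 15/8
sR = 60/20 = 3
mL = 1·sL + -1·sR = -9/8
mR = -1·sL + 1/2·sR = -3/8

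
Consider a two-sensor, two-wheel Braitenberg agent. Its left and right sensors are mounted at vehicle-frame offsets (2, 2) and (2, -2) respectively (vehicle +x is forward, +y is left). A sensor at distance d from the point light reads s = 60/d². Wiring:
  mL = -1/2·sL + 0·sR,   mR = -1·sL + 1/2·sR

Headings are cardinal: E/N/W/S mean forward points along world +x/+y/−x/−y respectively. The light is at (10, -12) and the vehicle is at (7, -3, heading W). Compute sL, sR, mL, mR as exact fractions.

left sensor world pos  = (5, -5); dL² = 74
right sensor world pos = (5, -1); dR² = 146
sL = 60/74 = 30/37
sR = 60/146 = 30/73
mL = -1/2·sL + 0·sR = -15/37
mR = -1·sL + 1/2·sR = -1635/2701

30/37 30/73 -15/37 -1635/2701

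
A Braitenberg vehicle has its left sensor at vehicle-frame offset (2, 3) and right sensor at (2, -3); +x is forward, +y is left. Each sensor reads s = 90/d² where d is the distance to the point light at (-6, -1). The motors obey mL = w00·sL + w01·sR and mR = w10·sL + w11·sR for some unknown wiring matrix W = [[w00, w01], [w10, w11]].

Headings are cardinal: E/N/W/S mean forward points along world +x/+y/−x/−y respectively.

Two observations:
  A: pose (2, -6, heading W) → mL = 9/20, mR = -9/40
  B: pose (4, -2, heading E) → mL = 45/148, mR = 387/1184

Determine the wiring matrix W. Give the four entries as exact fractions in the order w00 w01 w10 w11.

obs A: pose=(2,-6,W) → sL=9/10, sR=9/4, mL=9/20, mR=-9/40
obs B: pose=(4,-2,E) → sL=45/74, sR=9/16, mL=45/148, mR=387/1184
sensor matrix S = [[9/10, 9/4], [45/74, 9/16]]; det S = -5103/5920
solve [mL_A; mL_B] = S·[w00; w01] and [mR_A; mR_B] = S·[w10; w11]:
  w00 = 1/2, w01 = 0, w10 = 1, w11 = -1/2

1/2 0 1 -1/2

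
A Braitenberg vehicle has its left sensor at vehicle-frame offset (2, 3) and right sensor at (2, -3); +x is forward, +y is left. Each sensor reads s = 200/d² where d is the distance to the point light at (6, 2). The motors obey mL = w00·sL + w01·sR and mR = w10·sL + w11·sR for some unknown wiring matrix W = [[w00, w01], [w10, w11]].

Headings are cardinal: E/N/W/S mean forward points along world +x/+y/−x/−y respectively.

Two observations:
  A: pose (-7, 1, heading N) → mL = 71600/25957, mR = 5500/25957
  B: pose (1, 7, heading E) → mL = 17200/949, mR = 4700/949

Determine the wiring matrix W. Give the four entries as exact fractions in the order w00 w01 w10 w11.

obs A: pose=(-7,1,N) → sL=200/257, sR=200/101, mL=71600/25957, mR=5500/25957
obs B: pose=(1,7,E) → sL=200/73, sR=200/13, mL=17200/949, mR=4700/949
sensor matrix S = [[200/257, 200/101], [200/73, 200/13]]; det S = 161280000/24633193
solve [mL_A; mL_B] = S·[w00; w01] and [mR_A; mR_B] = S·[w10; w11]:
  w00 = 1, w01 = 1, w10 = -1, w11 = 1/2

1 1 -1 1/2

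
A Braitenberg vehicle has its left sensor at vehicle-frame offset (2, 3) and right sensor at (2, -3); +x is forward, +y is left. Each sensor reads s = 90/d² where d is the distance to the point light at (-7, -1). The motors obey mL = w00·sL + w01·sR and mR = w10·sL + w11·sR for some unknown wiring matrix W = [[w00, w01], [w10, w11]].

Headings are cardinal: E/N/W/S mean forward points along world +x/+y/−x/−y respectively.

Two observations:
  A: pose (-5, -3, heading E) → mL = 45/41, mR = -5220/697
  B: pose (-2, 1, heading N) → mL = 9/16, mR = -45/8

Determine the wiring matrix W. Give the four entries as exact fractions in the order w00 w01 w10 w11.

obs A: pose=(-5,-3,E) → sL=90/17, sR=90/41, mL=45/41, mR=-5220/697
obs B: pose=(-2,1,N) → sL=9/2, sR=9/8, mL=9/16, mR=-45/8
sensor matrix S = [[90/17, 90/41], [9/2, 9/8]]; det S = -10935/2788
solve [mL_A; mL_B] = S·[w00; w01] and [mR_A; mR_B] = S·[w10; w11]:
  w00 = 0, w01 = 1/2, w10 = -1, w11 = -1

0 1/2 -1 -1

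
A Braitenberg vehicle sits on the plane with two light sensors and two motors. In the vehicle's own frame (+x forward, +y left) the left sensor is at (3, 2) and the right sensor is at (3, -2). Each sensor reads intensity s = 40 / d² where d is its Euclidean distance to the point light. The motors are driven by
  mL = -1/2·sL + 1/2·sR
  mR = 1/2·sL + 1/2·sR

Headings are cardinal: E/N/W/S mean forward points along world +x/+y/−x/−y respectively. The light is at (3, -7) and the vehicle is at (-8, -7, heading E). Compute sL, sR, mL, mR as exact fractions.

left sensor world pos  = (-5, -5); dL² = 68
right sensor world pos = (-5, -9); dR² = 68
sL = 40/68 = 10/17
sR = 40/68 = 10/17
mL = -1/2·sL + 1/2·sR = 0
mR = 1/2·sL + 1/2·sR = 10/17

10/17 10/17 0 10/17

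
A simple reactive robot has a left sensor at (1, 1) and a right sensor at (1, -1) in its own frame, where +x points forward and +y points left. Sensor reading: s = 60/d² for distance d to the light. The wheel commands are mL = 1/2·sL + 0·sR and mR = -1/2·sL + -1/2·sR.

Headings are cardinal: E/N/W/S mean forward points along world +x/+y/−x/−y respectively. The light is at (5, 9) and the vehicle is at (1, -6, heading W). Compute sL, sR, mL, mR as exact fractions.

60/281 60/221 30/281 -15060/62101

left sensor world pos  = (0, -7); dL² = 281
right sensor world pos = (0, -5); dR² = 221
sL = 60/281 = 60/281
sR = 60/221 = 60/221
mL = 1/2·sL + 0·sR = 30/281
mR = -1/2·sL + -1/2·sR = -15060/62101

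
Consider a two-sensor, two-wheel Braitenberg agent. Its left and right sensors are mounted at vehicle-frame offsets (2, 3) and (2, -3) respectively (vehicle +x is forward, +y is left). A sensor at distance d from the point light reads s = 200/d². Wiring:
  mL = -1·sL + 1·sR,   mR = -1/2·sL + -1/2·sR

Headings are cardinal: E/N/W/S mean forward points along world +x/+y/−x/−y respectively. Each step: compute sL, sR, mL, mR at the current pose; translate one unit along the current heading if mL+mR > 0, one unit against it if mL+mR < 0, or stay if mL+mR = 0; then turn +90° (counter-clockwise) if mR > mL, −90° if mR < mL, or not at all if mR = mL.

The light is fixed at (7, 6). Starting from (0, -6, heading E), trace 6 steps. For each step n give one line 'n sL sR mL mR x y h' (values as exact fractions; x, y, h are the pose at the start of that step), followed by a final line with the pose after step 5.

0 100/53 4/5 -288/265 -356/265 0 -6 E
1 200/221 200/317 -19200/70057 -53800/70057 -1 -6 S
2 25/37 50/41 825/1517 -2875/3034 -1 -5 W
3 200/181 200/97 16800/17557 -27800/17557 0 -5 N
4 100/53 4/5 -288/265 -356/265 0 -6 E
5 200/221 200/317 -19200/70057 -53800/70057 -1 -6 S
final -1 -5 W

n=0: pose=(0,-6,E); sL=100/53, sR=4/5; mL=-288/265, mR=-356/265; mL+mR=-644/265 → advance -1; mR−mL=-68/265 → turn -1·90°
n=1: pose=(-1,-6,S); sL=200/221, sR=200/317; mL=-19200/70057, mR=-53800/70057; mL+mR=-73000/70057 → advance -1; mR−mL=-34600/70057 → turn -1·90°
n=2: pose=(-1,-5,W); sL=25/37, sR=50/41; mL=825/1517, mR=-2875/3034; mL+mR=-1225/3034 → advance -1; mR−mL=-4525/3034 → turn -1·90°
n=3: pose=(0,-5,N); sL=200/181, sR=200/97; mL=16800/17557, mR=-27800/17557; mL+mR=-11000/17557 → advance -1; mR−mL=-44600/17557 → turn -1·90°
n=4: pose=(0,-6,E); sL=100/53, sR=4/5; mL=-288/265, mR=-356/265; mL+mR=-644/265 → advance -1; mR−mL=-68/265 → turn -1·90°
n=5: pose=(-1,-6,S); sL=200/221, sR=200/317; mL=-19200/70057, mR=-53800/70057; mL+mR=-73000/70057 → advance -1; mR−mL=-34600/70057 → turn -1·90°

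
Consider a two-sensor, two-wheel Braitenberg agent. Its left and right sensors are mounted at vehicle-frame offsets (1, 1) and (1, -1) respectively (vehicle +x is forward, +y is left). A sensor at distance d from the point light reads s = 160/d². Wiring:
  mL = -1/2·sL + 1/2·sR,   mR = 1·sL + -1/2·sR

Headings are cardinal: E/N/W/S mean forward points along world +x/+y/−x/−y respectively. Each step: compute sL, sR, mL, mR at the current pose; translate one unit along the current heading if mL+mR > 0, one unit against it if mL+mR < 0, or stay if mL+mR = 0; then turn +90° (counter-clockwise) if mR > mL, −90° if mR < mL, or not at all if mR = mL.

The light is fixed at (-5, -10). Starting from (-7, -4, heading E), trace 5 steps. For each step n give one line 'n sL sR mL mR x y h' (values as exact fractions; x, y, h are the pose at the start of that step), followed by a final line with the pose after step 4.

0 16/5 80/13 96/65 8/65 -7 -4 E
1 32/5 160/29 -64/145 528/145 -6 -4 S
2 40/9 10 25/9 -5/9 -6 -5 E
3 160/17 160/17 0 80/17 -5 -5 S
4 80/13 16 64/13 -24/13 -5 -6 E
final -4 -6 S

n=0: pose=(-7,-4,E); sL=16/5, sR=80/13; mL=96/65, mR=8/65; mL+mR=8/5 → advance +1; mR−mL=-88/65 → turn -1·90°
n=1: pose=(-6,-4,S); sL=32/5, sR=160/29; mL=-64/145, mR=528/145; mL+mR=16/5 → advance +1; mR−mL=592/145 → turn +1·90°
n=2: pose=(-6,-5,E); sL=40/9, sR=10; mL=25/9, mR=-5/9; mL+mR=20/9 → advance +1; mR−mL=-10/3 → turn -1·90°
n=3: pose=(-5,-5,S); sL=160/17, sR=160/17; mL=0, mR=80/17; mL+mR=80/17 → advance +1; mR−mL=80/17 → turn +1·90°
n=4: pose=(-5,-6,E); sL=80/13, sR=16; mL=64/13, mR=-24/13; mL+mR=40/13 → advance +1; mR−mL=-88/13 → turn -1·90°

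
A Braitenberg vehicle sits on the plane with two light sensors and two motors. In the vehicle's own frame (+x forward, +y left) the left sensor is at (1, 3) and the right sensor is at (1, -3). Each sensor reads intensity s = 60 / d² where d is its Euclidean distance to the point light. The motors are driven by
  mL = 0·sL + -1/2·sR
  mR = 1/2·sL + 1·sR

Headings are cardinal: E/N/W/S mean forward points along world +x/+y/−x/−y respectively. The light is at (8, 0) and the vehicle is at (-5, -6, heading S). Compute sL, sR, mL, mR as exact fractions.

left sensor world pos  = (-2, -7); dL² = 149
right sensor world pos = (-8, -7); dR² = 305
sL = 60/149 = 60/149
sR = 60/305 = 12/61
mL = 0·sL + -1/2·sR = -6/61
mR = 1/2·sL + 1·sR = 3618/9089

60/149 12/61 -6/61 3618/9089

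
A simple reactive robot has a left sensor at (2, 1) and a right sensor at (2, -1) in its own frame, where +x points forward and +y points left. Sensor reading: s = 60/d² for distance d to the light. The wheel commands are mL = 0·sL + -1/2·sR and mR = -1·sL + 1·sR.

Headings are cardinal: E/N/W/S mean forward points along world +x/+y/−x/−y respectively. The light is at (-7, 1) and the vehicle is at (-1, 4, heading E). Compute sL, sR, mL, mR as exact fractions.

3/4 15/17 -15/34 9/68

left sensor world pos  = (1, 5); dL² = 80
right sensor world pos = (1, 3); dR² = 68
sL = 60/80 = 3/4
sR = 60/68 = 15/17
mL = 0·sL + -1/2·sR = -15/34
mR = -1·sL + 1·sR = 9/68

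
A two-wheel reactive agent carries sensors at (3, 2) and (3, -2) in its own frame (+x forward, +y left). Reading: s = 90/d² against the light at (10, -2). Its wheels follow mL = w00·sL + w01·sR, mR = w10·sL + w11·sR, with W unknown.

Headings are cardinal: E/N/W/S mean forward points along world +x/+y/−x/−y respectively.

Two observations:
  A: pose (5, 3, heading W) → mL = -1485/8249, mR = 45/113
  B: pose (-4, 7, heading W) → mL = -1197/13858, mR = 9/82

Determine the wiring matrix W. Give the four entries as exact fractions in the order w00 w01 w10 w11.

obs A: pose=(5,3,W) → sL=90/73, sR=90/113, mL=-1485/8249, mR=45/113
obs B: pose=(-4,7,W) → sL=45/169, sR=9/41, mL=-1197/13858, mR=9/82
sensor matrix S = [[90/73, 90/113], [45/169, 9/41]]; det S = 3346920/57157321
solve [mL_A; mL_B] = S·[w00; w01] and [mR_A; mR_B] = S·[w10; w11]:
  w00 = 1/2, w01 = -1, w10 = 0, w11 = 1/2

1/2 -1 0 1/2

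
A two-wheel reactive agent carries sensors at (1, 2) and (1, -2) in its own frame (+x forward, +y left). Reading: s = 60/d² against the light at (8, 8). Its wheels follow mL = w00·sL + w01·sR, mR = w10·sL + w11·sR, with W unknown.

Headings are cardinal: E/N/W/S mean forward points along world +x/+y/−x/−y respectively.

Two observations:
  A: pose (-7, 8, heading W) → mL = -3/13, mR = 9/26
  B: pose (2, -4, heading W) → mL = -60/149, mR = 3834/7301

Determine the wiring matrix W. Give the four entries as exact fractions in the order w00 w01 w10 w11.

0 -1 1/2 1

obs A: pose=(-7,8,W) → sL=3/13, sR=3/13, mL=-3/13, mR=9/26
obs B: pose=(2,-4,W) → sL=12/49, sR=60/149, mL=-60/149, mR=3834/7301
sensor matrix S = [[3/13, 3/13], [12/49, 60/149]]; det S = 3456/94913
solve [mL_A; mL_B] = S·[w00; w01] and [mR_A; mR_B] = S·[w10; w11]:
  w00 = 0, w01 = -1, w10 = 1/2, w11 = 1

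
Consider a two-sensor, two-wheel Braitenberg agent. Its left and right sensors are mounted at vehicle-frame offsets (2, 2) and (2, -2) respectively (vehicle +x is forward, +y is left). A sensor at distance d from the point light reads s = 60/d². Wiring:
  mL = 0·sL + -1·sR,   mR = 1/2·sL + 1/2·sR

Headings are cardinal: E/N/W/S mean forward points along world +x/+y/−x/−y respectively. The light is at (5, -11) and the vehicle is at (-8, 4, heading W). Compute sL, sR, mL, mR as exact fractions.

left sensor world pos  = (-10, 2); dL² = 394
right sensor world pos = (-10, 6); dR² = 514
sL = 60/394 = 30/197
sR = 60/514 = 30/257
mL = 0·sL + -1·sR = -30/257
mR = 1/2·sL + 1/2·sR = 6810/50629

30/197 30/257 -30/257 6810/50629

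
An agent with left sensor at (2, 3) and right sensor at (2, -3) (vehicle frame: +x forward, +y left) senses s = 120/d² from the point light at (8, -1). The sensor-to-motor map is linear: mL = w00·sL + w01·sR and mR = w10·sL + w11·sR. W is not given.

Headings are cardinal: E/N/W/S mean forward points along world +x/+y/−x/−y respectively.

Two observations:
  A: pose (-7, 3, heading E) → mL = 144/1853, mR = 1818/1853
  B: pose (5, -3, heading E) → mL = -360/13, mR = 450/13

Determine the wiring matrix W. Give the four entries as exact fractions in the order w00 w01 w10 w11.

-1/2 1/2 1/2 1

obs A: pose=(-7,3,E) → sL=60/109, sR=12/17, mL=144/1853, mR=1818/1853
obs B: pose=(5,-3,E) → sL=60, sR=60/13, mL=-360/13, mR=450/13
sensor matrix S = [[60/109, 12/17], [60, 60/13]]; det S = -959040/24089
solve [mL_A; mL_B] = S·[w00; w01] and [mR_A; mR_B] = S·[w10; w11]:
  w00 = -1/2, w01 = 1/2, w10 = 1/2, w11 = 1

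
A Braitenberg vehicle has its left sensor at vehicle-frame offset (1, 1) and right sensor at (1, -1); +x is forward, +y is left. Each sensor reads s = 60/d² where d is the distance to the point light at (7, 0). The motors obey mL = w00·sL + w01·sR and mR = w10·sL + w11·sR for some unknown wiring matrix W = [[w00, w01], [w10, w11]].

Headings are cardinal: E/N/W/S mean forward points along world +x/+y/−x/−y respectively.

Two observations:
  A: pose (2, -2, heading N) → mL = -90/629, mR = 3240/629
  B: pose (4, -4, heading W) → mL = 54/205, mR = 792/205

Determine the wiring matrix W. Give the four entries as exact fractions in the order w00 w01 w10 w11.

obs A: pose=(2,-2,N) → sL=60/37, sR=60/17, mL=-90/629, mR=3240/629
obs B: pose=(4,-4,W) → sL=60/41, sR=12/5, mL=54/205, mR=792/205
sensor matrix S = [[60/37, 60/17], [60/41, 12/5]]; det S = -32832/25789
solve [mL_A; mL_B] = S·[w00; w01] and [mR_A; mR_B] = S·[w10; w11]:
  w00 = 1, w01 = -1/2, w10 = 1, w11 = 1

1 -1/2 1 1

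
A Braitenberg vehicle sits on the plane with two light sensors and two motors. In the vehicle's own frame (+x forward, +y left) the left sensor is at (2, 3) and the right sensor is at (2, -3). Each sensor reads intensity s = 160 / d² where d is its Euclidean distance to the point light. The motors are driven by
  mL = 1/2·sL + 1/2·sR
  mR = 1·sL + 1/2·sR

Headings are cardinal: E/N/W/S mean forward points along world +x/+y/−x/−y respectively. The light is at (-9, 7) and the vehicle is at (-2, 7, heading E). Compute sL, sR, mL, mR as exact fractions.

16/9 16/9 16/9 8/3

left sensor world pos  = (0, 10); dL² = 90
right sensor world pos = (0, 4); dR² = 90
sL = 160/90 = 16/9
sR = 160/90 = 16/9
mL = 1/2·sL + 1/2·sR = 16/9
mR = 1·sL + 1/2·sR = 8/3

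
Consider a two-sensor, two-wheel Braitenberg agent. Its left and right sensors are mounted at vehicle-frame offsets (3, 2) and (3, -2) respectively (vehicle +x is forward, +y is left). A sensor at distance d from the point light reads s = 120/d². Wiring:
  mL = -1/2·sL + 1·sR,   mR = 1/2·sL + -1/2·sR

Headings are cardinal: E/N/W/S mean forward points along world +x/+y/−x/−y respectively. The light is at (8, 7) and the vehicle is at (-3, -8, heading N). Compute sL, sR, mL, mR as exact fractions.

120/313 8/15 1604/4695 -352/4695

left sensor world pos  = (-5, -5); dL² = 313
right sensor world pos = (-1, -5); dR² = 225
sL = 120/313 = 120/313
sR = 120/225 = 8/15
mL = -1/2·sL + 1·sR = 1604/4695
mR = 1/2·sL + -1/2·sR = -352/4695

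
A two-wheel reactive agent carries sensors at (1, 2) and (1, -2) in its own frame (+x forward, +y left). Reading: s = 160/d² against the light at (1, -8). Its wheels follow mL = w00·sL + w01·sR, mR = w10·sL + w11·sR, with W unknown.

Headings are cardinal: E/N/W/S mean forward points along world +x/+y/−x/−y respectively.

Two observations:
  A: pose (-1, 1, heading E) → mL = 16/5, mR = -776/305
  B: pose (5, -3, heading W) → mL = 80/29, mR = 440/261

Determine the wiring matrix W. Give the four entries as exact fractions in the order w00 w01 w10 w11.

0 1 1/2 -1

obs A: pose=(-1,1,E) → sL=80/61, sR=16/5, mL=16/5, mR=-776/305
obs B: pose=(5,-3,W) → sL=80/9, sR=80/29, mL=80/29, mR=440/261
sensor matrix S = [[80/61, 16/5], [80/9, 80/29]]; det S = -395264/15921
solve [mL_A; mL_B] = S·[w00; w01] and [mR_A; mR_B] = S·[w10; w11]:
  w00 = 0, w01 = 1, w10 = 1/2, w11 = -1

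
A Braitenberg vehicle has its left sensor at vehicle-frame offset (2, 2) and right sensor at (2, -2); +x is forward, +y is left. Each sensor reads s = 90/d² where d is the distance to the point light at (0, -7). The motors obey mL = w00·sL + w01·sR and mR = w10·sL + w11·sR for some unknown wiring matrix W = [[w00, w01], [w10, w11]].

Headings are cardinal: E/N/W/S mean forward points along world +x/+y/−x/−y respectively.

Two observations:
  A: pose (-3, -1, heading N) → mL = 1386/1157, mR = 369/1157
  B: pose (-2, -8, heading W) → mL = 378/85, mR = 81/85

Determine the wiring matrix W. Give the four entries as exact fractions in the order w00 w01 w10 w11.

1/2 1/2 1 -1/2

obs A: pose=(-3,-1,N) → sL=90/89, sR=18/13, mL=1386/1157, mR=369/1157
obs B: pose=(-2,-8,W) → sL=18/5, sR=90/17, mL=378/85, mR=81/85
sensor matrix S = [[90/89, 18/13], [18/5, 90/17]]; det S = 36288/98345
solve [mL_A; mL_B] = S·[w00; w01] and [mR_A; mR_B] = S·[w10; w11]:
  w00 = 1/2, w01 = 1/2, w10 = 1, w11 = -1/2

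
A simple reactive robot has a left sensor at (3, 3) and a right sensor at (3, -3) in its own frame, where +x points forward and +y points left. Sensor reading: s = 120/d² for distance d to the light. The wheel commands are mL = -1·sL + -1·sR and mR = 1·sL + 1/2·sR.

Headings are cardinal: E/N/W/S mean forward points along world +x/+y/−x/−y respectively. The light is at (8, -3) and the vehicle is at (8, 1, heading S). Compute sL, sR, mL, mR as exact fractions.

left sensor world pos  = (11, -2); dL² = 10
right sensor world pos = (5, -2); dR² = 10
sL = 120/10 = 12
sR = 120/10 = 12
mL = -1·sL + -1·sR = -24
mR = 1·sL + 1/2·sR = 18

12 12 -24 18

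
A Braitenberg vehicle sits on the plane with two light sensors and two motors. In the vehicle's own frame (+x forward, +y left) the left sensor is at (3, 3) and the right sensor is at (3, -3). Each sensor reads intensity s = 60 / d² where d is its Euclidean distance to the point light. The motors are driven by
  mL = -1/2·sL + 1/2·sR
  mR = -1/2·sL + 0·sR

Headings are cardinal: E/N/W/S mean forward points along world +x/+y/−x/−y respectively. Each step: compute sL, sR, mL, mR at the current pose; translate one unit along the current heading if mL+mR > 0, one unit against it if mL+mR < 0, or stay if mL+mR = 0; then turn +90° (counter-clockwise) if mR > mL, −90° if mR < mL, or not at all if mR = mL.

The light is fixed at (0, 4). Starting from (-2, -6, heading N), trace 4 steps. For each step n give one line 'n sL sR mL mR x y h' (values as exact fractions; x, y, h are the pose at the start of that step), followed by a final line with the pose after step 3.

n=0: pose=(-2,-6,N); sL=30/37, sR=6/5; mL=36/185, mR=-15/37; mL+mR=-39/185 → advance -1; mR−mL=-3/5 → turn -1·90°
n=1: pose=(-2,-7,E); sL=12/13, sR=60/197; mL=-792/2561, mR=-6/13; mL+mR=-1974/2561 → advance -1; mR−mL=-30/197 → turn -1·90°
n=2: pose=(-3,-7,S); sL=15/49, sR=15/58; mL=-135/5684, mR=-15/98; mL+mR=-1005/5684 → advance -1; mR−mL=-15/116 → turn -1·90°
n=3: pose=(-3,-6,W); sL=12/41, sR=12/17; mL=144/697, mR=-6/41; mL+mR=42/697 → advance +1; mR−mL=-6/17 → turn -1·90°

0 30/37 6/5 36/185 -15/37 -2 -6 N
1 12/13 60/197 -792/2561 -6/13 -2 -7 E
2 15/49 15/58 -135/5684 -15/98 -3 -7 S
3 12/41 12/17 144/697 -6/41 -3 -6 W
final -4 -6 N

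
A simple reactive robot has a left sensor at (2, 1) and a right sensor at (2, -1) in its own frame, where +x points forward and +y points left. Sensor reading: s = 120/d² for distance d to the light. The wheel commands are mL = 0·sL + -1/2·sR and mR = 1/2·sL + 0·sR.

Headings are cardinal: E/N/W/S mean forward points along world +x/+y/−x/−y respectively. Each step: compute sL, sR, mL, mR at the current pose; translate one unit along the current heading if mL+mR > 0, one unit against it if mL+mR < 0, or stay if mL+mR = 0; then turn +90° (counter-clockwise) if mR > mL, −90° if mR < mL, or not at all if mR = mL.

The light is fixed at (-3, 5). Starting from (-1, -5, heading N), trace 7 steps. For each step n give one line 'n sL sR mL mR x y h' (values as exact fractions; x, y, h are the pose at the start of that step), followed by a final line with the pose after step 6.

n=0: pose=(-1,-5,N); sL=24/13, sR=120/73; mL=-60/73, mR=12/13; mL+mR=96/949 → advance +1; mR−mL=1656/949 → turn +1·90°
n=1: pose=(-1,-4,W); sL=6/5, sR=15/8; mL=-15/16, mR=3/5; mL+mR=-27/80 → advance -1; mR−mL=123/80 → turn +1·90°
n=2: pose=(0,-4,S); sL=120/137, sR=24/25; mL=-12/25, mR=60/137; mL+mR=-144/3425 → advance -1; mR−mL=3144/3425 → turn +1·90°
n=3: pose=(0,-3,E); sL=60/37, sR=60/53; mL=-30/53, mR=30/37; mL+mR=480/1961 → advance +1; mR−mL=2700/1961 → turn +1·90°
n=4: pose=(1,-3,N); sL=8/3, sR=120/61; mL=-60/61, mR=4/3; mL+mR=64/183 → advance +1; mR−mL=424/183 → turn +1·90°
n=5: pose=(1,-2,W); sL=30/17, sR=3; mL=-3/2, mR=15/17; mL+mR=-21/34 → advance -1; mR−mL=81/34 → turn +1·90°
n=6: pose=(2,-2,S); sL=40/39, sR=120/97; mL=-60/97, mR=20/39; mL+mR=-400/3783 → advance -1; mR−mL=4280/3783 → turn +1·90°

0 24/13 120/73 -60/73 12/13 -1 -5 N
1 6/5 15/8 -15/16 3/5 -1 -4 W
2 120/137 24/25 -12/25 60/137 0 -4 S
3 60/37 60/53 -30/53 30/37 0 -3 E
4 8/3 120/61 -60/61 4/3 1 -3 N
5 30/17 3 -3/2 15/17 1 -2 W
6 40/39 120/97 -60/97 20/39 2 -2 S
final 2 -1 E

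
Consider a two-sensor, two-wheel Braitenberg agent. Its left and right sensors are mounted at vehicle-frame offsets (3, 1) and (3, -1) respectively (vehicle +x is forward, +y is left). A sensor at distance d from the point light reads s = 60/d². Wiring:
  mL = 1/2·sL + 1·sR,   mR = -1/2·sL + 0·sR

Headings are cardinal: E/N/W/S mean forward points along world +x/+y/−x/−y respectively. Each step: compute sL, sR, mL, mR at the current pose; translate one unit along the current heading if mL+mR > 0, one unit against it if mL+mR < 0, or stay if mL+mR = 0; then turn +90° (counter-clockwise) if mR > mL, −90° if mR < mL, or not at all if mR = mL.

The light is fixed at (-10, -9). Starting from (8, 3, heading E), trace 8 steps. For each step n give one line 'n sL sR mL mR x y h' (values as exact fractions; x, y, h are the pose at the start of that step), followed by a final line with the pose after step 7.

n=0: pose=(8,3,E); sL=6/61, sR=30/281; mL=2673/17141, mR=-3/61; mL+mR=30/281 → advance +1; mR−mL=-3516/17141 → turn -1·90°
n=1: pose=(9,3,S); sL=60/481, sR=4/27; mL=2734/12987, mR=-30/481; mL+mR=4/27 → advance +1; mR−mL=-3544/12987 → turn -1·90°
n=2: pose=(9,2,W); sL=15/89, sR=3/20; mL=417/1780, mR=-15/178; mL+mR=3/20 → advance +1; mR−mL=-567/1780 → turn -1·90°
n=3: pose=(8,2,N); sL=12/97, sR=60/557; mL=9162/54029, mR=-6/97; mL+mR=60/557 → advance +1; mR−mL=-12504/54029 → turn -1·90°
n=4: pose=(8,3,E); sL=6/61, sR=30/281; mL=2673/17141, mR=-3/61; mL+mR=30/281 → advance +1; mR−mL=-3516/17141 → turn -1·90°
n=5: pose=(9,3,S); sL=60/481, sR=4/27; mL=2734/12987, mR=-30/481; mL+mR=4/27 → advance +1; mR−mL=-3544/12987 → turn -1·90°
n=6: pose=(9,2,W); sL=15/89, sR=3/20; mL=417/1780, mR=-15/178; mL+mR=3/20 → advance +1; mR−mL=-567/1780 → turn -1·90°
n=7: pose=(8,2,N); sL=12/97, sR=60/557; mL=9162/54029, mR=-6/97; mL+mR=60/557 → advance +1; mR−mL=-12504/54029 → turn -1·90°

0 6/61 30/281 2673/17141 -3/61 8 3 E
1 60/481 4/27 2734/12987 -30/481 9 3 S
2 15/89 3/20 417/1780 -15/178 9 2 W
3 12/97 60/557 9162/54029 -6/97 8 2 N
4 6/61 30/281 2673/17141 -3/61 8 3 E
5 60/481 4/27 2734/12987 -30/481 9 3 S
6 15/89 3/20 417/1780 -15/178 9 2 W
7 12/97 60/557 9162/54029 -6/97 8 2 N
final 8 3 E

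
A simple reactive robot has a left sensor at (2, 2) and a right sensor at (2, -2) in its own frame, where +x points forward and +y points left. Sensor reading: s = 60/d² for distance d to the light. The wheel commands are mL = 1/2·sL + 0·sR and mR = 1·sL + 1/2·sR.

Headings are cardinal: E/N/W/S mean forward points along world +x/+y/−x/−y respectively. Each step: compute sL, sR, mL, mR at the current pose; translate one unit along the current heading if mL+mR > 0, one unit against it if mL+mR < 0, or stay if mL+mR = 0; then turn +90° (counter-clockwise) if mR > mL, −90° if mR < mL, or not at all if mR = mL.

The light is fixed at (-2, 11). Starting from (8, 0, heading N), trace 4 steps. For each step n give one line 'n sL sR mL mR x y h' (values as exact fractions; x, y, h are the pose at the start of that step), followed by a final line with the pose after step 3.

n=0: pose=(8,0,N); sL=12/29, sR=4/15; mL=6/29, mR=238/435; mL+mR=328/435 → advance +1; mR−mL=148/435 → turn +1·90°
n=1: pose=(8,1,W); sL=15/52, sR=15/32; mL=15/104, mR=435/832; mL+mR=555/832 → advance +1; mR−mL=315/832 → turn +1·90°
n=2: pose=(7,1,S); sL=12/53, sR=60/193; mL=6/53, mR=3906/10229; mL+mR=5064/10229 → advance +1; mR−mL=2748/10229 → turn +1·90°
n=3: pose=(7,0,E); sL=30/101, sR=6/29; mL=15/101, mR=1173/2929; mL+mR=1608/2929 → advance +1; mR−mL=738/2929 → turn +1·90°

0 12/29 4/15 6/29 238/435 8 0 N
1 15/52 15/32 15/104 435/832 8 1 W
2 12/53 60/193 6/53 3906/10229 7 1 S
3 30/101 6/29 15/101 1173/2929 7 0 E
final 8 0 N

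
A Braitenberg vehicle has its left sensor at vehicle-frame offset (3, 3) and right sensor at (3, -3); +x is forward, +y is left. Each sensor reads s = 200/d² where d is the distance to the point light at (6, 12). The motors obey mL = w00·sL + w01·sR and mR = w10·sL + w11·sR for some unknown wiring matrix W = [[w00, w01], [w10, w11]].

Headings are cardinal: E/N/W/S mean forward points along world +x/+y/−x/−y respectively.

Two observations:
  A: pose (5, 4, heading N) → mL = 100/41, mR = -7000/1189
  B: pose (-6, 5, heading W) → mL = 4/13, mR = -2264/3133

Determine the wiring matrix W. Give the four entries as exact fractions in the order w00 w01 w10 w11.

obs A: pose=(5,4,N) → sL=200/41, sR=200/29, mL=100/41, mR=-7000/1189
obs B: pose=(-6,5,W) → sL=8/13, sR=200/241, mL=4/13, mR=-2264/3133
sensor matrix S = [[200/41, 200/29], [8/13, 200/241]]; det S = -729600/3725137
solve [mL_A; mL_B] = S·[w00; w01] and [mR_A; mR_B] = S·[w10; w11]:
  w00 = 1/2, w01 = 0, w10 = -1/2, w11 = -1/2

1/2 0 -1/2 -1/2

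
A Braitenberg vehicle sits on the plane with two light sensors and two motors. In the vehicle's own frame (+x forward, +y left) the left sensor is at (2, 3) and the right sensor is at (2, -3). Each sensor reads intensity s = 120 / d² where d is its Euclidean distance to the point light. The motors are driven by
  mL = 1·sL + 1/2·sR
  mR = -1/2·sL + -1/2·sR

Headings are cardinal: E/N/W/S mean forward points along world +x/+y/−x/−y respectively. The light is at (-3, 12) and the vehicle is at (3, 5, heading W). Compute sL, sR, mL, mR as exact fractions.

30/29 15/4 675/232 -555/232

left sensor world pos  = (1, 2); dL² = 116
right sensor world pos = (1, 8); dR² = 32
sL = 120/116 = 30/29
sR = 120/32 = 15/4
mL = 1·sL + 1/2·sR = 675/232
mR = -1/2·sL + -1/2·sR = -555/232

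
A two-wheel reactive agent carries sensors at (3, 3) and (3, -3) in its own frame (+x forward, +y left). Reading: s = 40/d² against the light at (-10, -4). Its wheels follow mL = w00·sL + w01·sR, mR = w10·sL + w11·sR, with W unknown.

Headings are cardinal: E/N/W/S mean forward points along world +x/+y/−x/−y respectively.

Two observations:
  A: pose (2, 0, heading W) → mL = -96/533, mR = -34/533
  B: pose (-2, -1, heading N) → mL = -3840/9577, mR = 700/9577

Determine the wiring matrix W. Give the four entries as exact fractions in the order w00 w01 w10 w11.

-1 1 1/2 -1

obs A: pose=(2,0,W) → sL=20/41, sR=4/13, mL=-96/533, mR=-34/533
obs B: pose=(-2,-1,N) → sL=40/61, sR=40/157, mL=-3840/9577, mR=700/9577
sensor matrix S = [[20/41, 4/13], [40/61, 40/157]]; det S = -395520/5104541
solve [mL_A; mL_B] = S·[w00; w01] and [mR_A; mR_B] = S·[w10; w11]:
  w00 = -1, w01 = 1, w10 = 1/2, w11 = -1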